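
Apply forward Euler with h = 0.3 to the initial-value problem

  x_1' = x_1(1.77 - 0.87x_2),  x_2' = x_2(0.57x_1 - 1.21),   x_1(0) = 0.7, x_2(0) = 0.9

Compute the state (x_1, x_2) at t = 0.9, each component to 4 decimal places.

1.7068, 0.4569

Euler on (x_1,x_2): x_1_{n+1} = x_1_n + h·x_1', x_2_{n+1} = x_2_n + h·x_2'.
0.000000: (0.700000, 0.900000); f=(0.690900, -0.729900) → (0.907270, 0.681030)
0.300000: (0.907270, 0.681030); f=(1.068314, -0.471856) → (1.227764, 0.539473)
0.600000: (1.227764, 0.539473); f=(1.596902, -0.275225) → (1.706835, 0.456906)
(x_1(0.9), x_2(0.9)) ≈ (1.7068, 0.4569)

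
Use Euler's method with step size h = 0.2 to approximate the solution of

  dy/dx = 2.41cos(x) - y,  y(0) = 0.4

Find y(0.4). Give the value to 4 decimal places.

1.1140

Euler: y_{n+1} = y_n + h·f(x_n, y_n).
x=0.000000, y=0.400000: f=2.010000 → y ← 0.400000 + 0.2·2.010000 = 0.802000
x=0.200000, y=0.802000: f=1.559960 → y ← 0.802000 + 0.2·1.559960 = 1.113992
y(0.4) ≈ 1.1140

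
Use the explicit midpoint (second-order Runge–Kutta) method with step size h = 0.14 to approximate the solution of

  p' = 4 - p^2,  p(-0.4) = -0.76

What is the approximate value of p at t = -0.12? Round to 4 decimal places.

Midpoint: k1 = f(t_n, p_n); k2 = f(t_n + h/2, p_n + (h/2)·k1); p_{n+1} = p_n + h·k2.
t=-0.400000, p=-0.760000:
  k1 = f(-0.400000, -0.760000) = 3.422400
  k2 = f(-0.330000, -0.520432) = 3.729151
  p ← -0.760000 + 0.14·3.729151 = -0.237919
t=-0.260000, p=-0.237919:
  k1 = f(-0.260000, -0.237919) = 3.943395
  k2 = f(-0.190000, 0.038119) = 3.998547
  p ← -0.237919 + 0.14·3.998547 = 0.321878
p(-0.12) ≈ 0.3219

0.3219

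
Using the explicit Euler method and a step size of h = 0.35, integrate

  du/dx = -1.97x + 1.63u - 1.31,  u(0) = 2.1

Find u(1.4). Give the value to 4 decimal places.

Euler: u_{n+1} = u_n + h·f(x_n, u_n).
x=0.000000, u=2.100000: f=2.113000 → u ← 2.100000 + 0.35·2.113000 = 2.839550
x=0.350000, u=2.839550: f=2.628967 → u ← 2.839550 + 0.35·2.628967 = 3.759688
x=0.700000, u=3.759688: f=3.439292 → u ← 3.759688 + 0.35·3.439292 = 4.963440
x=1.050000, u=4.963440: f=4.711908 → u ← 4.963440 + 0.35·4.711908 = 6.612608
u(1.4) ≈ 6.6126

6.6126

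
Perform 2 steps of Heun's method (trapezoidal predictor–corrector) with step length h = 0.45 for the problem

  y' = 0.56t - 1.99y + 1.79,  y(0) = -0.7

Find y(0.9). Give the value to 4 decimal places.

Heun: k1 = f(t_n, y_n); k2 = f(t_n + h, y_n + h·k1); y_{n+1} = y_n + (h/2)·(k1 + k2).
t=0.000000, y=-0.700000:
  k1 = f(0.000000, -0.700000) = 3.183000
  k2 = f(0.450000, 0.732350) = 0.584623
  y ← -0.700000 + (0.45/2)·(3.183000 + 0.584623) = 0.147715
t=0.450000, y=0.147715:
  k1 = f(0.450000, 0.147715) = 1.748047
  k2 = f(0.900000, 0.934336) = 0.434671
  y ← 0.147715 + (0.45/2)·(1.748047 + 0.434671) = 0.638827
y(0.9) ≈ 0.6388

0.6388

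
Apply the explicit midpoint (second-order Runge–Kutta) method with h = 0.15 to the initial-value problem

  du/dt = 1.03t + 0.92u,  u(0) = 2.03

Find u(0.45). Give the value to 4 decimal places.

3.1856

Midpoint: k1 = f(t_n, u_n); k2 = f(t_n + h/2, u_n + (h/2)·k1); u_{n+1} = u_n + h·k2.
t=0.000000, u=2.030000:
  k1 = f(0.000000, 2.030000) = 1.867600
  k2 = f(0.075000, 2.170070) = 2.073714
  u ← 2.030000 + 0.15·2.073714 = 2.341057
t=0.150000, u=2.341057:
  k1 = f(0.150000, 2.341057) = 2.308273
  k2 = f(0.225000, 2.514178) = 2.544793
  u ← 2.341057 + 0.15·2.544793 = 2.722776
t=0.300000, u=2.722776:
  k1 = f(0.300000, 2.722776) = 2.813954
  k2 = f(0.375000, 2.933823) = 3.085367
  u ← 2.722776 + 0.15·3.085367 = 3.185581
u(0.45) ≈ 3.1856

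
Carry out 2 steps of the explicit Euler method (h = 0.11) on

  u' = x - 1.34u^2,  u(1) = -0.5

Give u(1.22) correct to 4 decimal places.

Euler: u_{n+1} = u_n + h·f(x_n, u_n).
x=1.000000, u=-0.500000: f=0.665000 → u ← -0.500000 + 0.11·0.665000 = -0.426850
x=1.110000, u=-0.426850: f=0.865851 → u ← -0.426850 + 0.11·0.865851 = -0.331606
u(1.22) ≈ -0.3316

-0.3316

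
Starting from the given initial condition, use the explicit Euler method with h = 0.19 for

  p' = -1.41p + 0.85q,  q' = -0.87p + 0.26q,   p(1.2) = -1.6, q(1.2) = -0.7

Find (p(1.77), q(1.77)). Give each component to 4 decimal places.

-0.7894, -0.1269

Euler on (p,q): p_{n+1} = p_n + h·p', q_{n+1} = q_n + h·q'.
1.200000: (-1.600000, -0.700000); f=(1.661000, 1.210000) → (-1.284410, -0.470100)
1.390000: (-1.284410, -0.470100); f=(1.411433, 0.995211) → (-1.016238, -0.281010)
1.580000: (-1.016238, -0.281010); f=(1.194037, 0.811064) → (-0.789371, -0.126908)
(p(1.77), q(1.77)) ≈ (-0.7894, -0.1269)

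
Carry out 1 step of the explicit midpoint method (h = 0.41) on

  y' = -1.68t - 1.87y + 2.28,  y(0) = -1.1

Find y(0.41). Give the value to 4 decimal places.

-0.1447

Midpoint: k1 = f(t_n, y_n); k2 = f(t_n + h/2, y_n + (h/2)·k1); y_{n+1} = y_n + h·k2.
t=0.000000, y=-1.100000:
  k1 = f(0.000000, -1.100000) = 4.337000
  k2 = f(0.205000, -0.210915) = 2.330011
  y ← -1.100000 + 0.41·2.330011 = -0.144695
y(0.41) ≈ -0.1447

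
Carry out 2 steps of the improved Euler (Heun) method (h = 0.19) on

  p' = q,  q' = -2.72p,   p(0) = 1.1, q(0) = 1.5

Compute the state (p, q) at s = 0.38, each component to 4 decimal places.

1.4286, 0.1279

Heun on (p,q): k1 = f(s_n, state_n); k2 = f(s_n + h, state_n + h·k1); state_{n+1} = state_n + (h/2)·(k1 + k2).
0.000000: (1.100000, 1.500000)
  k1 = (1.500000, -2.992000)
  predictor → (1.385000, 0.931520)
  k2 = (0.931520, -3.767200)
  → (1.330994, 0.857876)
0.190000: (1.330994, 0.857876)
  k1 = (0.857876, -3.620305)
  predictor → (1.493991, 0.170018)
  k2 = (0.170018, -4.063655)
  → (1.428644, 0.127900)
(p(0.38), q(0.38)) ≈ (1.4286, 0.1279)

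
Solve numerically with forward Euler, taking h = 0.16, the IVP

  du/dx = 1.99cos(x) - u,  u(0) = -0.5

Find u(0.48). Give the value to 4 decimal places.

0.4946

Euler: u_{n+1} = u_n + h·f(x_n, u_n).
x=0.000000, u=-0.500000: f=2.490000 → u ← -0.500000 + 0.16·2.490000 = -0.101600
x=0.160000, u=-0.101600: f=2.066182 → u ← -0.101600 + 0.16·2.066182 = 0.228989
x=0.320000, u=0.228989: f=1.659989 → u ← 0.228989 + 0.16·1.659989 = 0.494587
u(0.48) ≈ 0.4946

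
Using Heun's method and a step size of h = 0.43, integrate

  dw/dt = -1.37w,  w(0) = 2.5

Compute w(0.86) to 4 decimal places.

Heun: k1 = f(t_n, w_n); k2 = f(t_n + h, w_n + h·k1); w_{n+1} = w_n + (h/2)·(k1 + k2).
t=0.000000, w=2.500000:
  k1 = f(0.000000, 2.500000) = -3.425000
  k2 = f(0.430000, 1.027250) = -1.407333
  w ← 2.500000 + (0.43/2)·(-3.425000 + (-1.407333)) = 1.461049
t=0.430000, w=1.461049:
  k1 = f(0.430000, 1.461049) = -2.001636
  k2 = f(0.860000, 0.600345) = -0.822472
  w ← 1.461049 + (0.43/2)·(-2.001636 + (-0.822472)) = 0.853865
w(0.86) ≈ 0.8539

0.8539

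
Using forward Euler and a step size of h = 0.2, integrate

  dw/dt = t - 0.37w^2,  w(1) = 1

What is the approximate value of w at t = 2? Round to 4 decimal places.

Euler: w_{n+1} = w_n + h·f(t_n, w_n).
t=1.000000, w=1.000000: f=0.630000 → w ← 1.000000 + 0.2·0.630000 = 1.126000
t=1.200000, w=1.126000: f=0.730886 → w ← 1.126000 + 0.2·0.730886 = 1.272177
t=1.400000, w=1.272177: f=0.801179 → w ← 1.272177 + 0.2·0.801179 = 1.432413
t=1.600000, w=1.432413: f=0.840831 → w ← 1.432413 + 0.2·0.840831 = 1.600579
t=1.800000, w=1.600579: f=0.852114 → w ← 1.600579 + 0.2·0.852114 = 1.771002
w(2) ≈ 1.7710

1.7710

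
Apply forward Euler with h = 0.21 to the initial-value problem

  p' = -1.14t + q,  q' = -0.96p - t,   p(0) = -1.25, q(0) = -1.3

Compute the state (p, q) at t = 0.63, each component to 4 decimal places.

Euler on (p,q): p_{n+1} = p_n + h·p', q_{n+1} = q_n + h·q'.
0.000000: (-1.250000, -1.300000); f=(-1.300000, 1.200000) → (-1.523000, -1.048000)
0.210000: (-1.523000, -1.048000); f=(-1.287400, 1.252080) → (-1.793354, -0.785063)
0.420000: (-1.793354, -0.785063); f=(-1.263863, 1.301620) → (-2.058765, -0.511723)
(p(0.63), q(0.63)) ≈ (-2.0588, -0.5117)

-2.0588, -0.5117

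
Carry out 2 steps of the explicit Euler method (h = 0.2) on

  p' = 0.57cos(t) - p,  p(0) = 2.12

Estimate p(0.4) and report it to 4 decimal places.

Euler: p_{n+1} = p_n + h·f(t_n, p_n).
t=0.000000, p=2.120000: f=-1.550000 → p ← 2.120000 + 0.2·(-1.550000) = 1.810000
t=0.200000, p=1.810000: f=-1.251362 → p ← 1.810000 + 0.2·(-1.251362) = 1.559728
p(0.4) ≈ 1.5597

1.5597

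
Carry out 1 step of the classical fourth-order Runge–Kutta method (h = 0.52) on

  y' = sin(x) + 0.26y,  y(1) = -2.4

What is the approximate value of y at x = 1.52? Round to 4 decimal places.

-2.2243

RK4: k1 = f(x_n, y_n); k2 = f(x_n + h/2, y_n + (h/2)·k1); k3 = f(x_n + h/2, y_n + (h/2)·k2); k4 = f(x_n + h, y_n + h·k3); y_{n+1} = y_n + (h/6)·(k1 + 2k2 + 2k3 + k4).
x=1.000000, y=-2.400000:
  k1 = f(1.000000, -2.400000) = 0.217471
  k2 = f(1.260000, -2.343458) = 0.342791
  k3 = f(1.260000, -2.310874) = 0.351263
  k4 = f(1.520000, -2.217343) = 0.422201
  y ← -2.400000 + (0.52/6)·(k1 + 2k2 + 2k3 + k4) = -2.224259
y(1.52) ≈ -2.2243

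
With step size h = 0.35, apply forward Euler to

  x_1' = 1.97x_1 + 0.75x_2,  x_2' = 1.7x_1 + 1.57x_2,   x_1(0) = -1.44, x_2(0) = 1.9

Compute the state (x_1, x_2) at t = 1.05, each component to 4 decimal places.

-4.0482, 1.6099

Euler on (x_1,x_2): x_1_{n+1} = x_1_n + h·x_1', x_2_{n+1} = x_2_n + h·x_2'.
0.000000: (-1.440000, 1.900000); f=(-1.411800, 0.535000) → (-1.934130, 2.087250)
0.350000: (-1.934130, 2.087250); f=(-2.244799, -0.011038) → (-2.719810, 2.083387)
0.700000: (-2.719810, 2.083387); f=(-3.795485, -1.352759) → (-4.048229, 1.609921)
(x_1(1.05), x_2(1.05)) ≈ (-4.0482, 1.6099)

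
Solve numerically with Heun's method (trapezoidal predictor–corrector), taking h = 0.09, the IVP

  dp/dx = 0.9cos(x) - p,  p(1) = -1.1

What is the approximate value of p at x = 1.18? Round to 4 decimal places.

Heun: k1 = f(x_n, p_n); k2 = f(x_n + h, p_n + h·k1); p_{n+1} = p_n + (h/2)·(k1 + k2).
x=1.000000, p=-1.100000:
  k1 = f(1.000000, -1.100000) = 1.586272
  k2 = f(1.090000, -0.957236) = 1.373472
  p ← -1.100000 + (0.09/2)·(1.586272 + 1.373472) = -0.966812
x=1.090000, p=-0.966812:
  k1 = f(1.090000, -0.966812) = 1.383048
  k2 = f(1.180000, -0.842337) = 1.185169
  p ← -0.966812 + (0.09/2)·(1.383048 + 1.185169) = -0.851242
p(1.18) ≈ -0.8512

-0.8512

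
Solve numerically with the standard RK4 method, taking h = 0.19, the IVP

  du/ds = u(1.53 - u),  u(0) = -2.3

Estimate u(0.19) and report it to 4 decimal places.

-6.1405

RK4: k1 = f(s_n, u_n); k2 = f(s_n + h/2, u_n + (h/2)·k1); k3 = f(s_n + h/2, u_n + (h/2)·k2); k4 = f(s_n + h, u_n + h·k3); u_{n+1} = u_n + (h/6)·(k1 + 2k2 + 2k3 + k4).
s=0.000000, u=-2.300000:
  k1 = f(0.000000, -2.300000) = -8.809000
  k2 = f(0.095000, -3.136855) = -14.639247
  k3 = f(0.095000, -3.690729) = -19.268292
  k4 = f(0.190000, -5.960975) = -44.653520
  u ← -2.300000 + (0.19/6)·(k1 + 2k2 + 2k3 + k4) = -6.140457
u(0.19) ≈ -6.1405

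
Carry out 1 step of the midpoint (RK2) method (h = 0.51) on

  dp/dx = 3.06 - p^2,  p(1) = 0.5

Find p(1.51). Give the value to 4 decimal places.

1.3058

Midpoint: k1 = f(x_n, p_n); k2 = f(x_n + h/2, p_n + (h/2)·k1); p_{n+1} = p_n + h·k2.
x=1.000000, p=0.500000:
  k1 = f(1.000000, 0.500000) = 2.810000
  k2 = f(1.255000, 1.216550) = 1.580006
  p ← 0.500000 + 0.51·1.580006 = 1.305803
p(1.51) ≈ 1.3058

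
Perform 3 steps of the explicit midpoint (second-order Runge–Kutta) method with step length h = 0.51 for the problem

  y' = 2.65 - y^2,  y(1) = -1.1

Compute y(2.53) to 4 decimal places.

Midpoint: k1 = f(s_n, y_n); k2 = f(s_n + h/2, y_n + (h/2)·k1); y_{n+1} = y_n + h·k2.
s=1.000000, y=-1.100000:
  k1 = f(1.000000, -1.100000) = 1.440000
  k2 = f(1.255000, -0.732800) = 2.113004
  y ← -1.100000 + 0.51·2.113004 = -0.022368
s=1.510000, y=-0.022368:
  k1 = f(1.510000, -0.022368) = 2.649500
  k2 = f(1.765000, 0.653255) = 2.223259
  y ← -0.022368 + 0.51·2.223259 = 1.111494
s=2.020000, y=1.111494:
  k1 = f(2.020000, 1.111494) = 1.414581
  k2 = f(2.275000, 1.472212) = 0.482591
  y ← 1.111494 + 0.51·0.482591 = 1.357616
y(2.53) ≈ 1.3576

1.3576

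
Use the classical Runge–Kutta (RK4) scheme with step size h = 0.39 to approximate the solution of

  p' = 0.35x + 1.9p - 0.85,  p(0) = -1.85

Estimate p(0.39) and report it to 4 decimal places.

RK4: k1 = f(x_n, p_n); k2 = f(x_n + h/2, p_n + (h/2)·k1); k3 = f(x_n + h/2, p_n + (h/2)·k2); k4 = f(x_n + h, p_n + h·k3); p_{n+1} = p_n + (h/6)·(k1 + 2k2 + 2k3 + k4).
x=0.000000, p=-1.850000:
  k1 = f(0.000000, -1.850000) = -4.365000
  k2 = f(0.195000, -2.701175) = -5.913982
  k3 = f(0.195000, -3.003227) = -6.487881
  k4 = f(0.390000, -4.380273) = -9.036019
  p ← -1.850000 + (0.39/6)·(k1 + 2k2 + 2k3 + k4) = -4.333308
p(0.39) ≈ -4.3333

-4.3333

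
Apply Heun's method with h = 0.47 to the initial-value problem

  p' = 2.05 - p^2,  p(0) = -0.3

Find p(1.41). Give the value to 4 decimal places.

1.2049

Heun: k1 = f(t_n, p_n); k2 = f(t_n + h, p_n + h·k1); p_{n+1} = p_n + (h/2)·(k1 + k2).
t=0.000000, p=-0.300000:
  k1 = f(0.000000, -0.300000) = 1.960000
  k2 = f(0.470000, 0.621200) = 1.664111
  p ← -0.300000 + (0.47/2)·(1.960000 + 1.664111) = 0.551666
t=0.470000, p=0.551666:
  k1 = f(0.470000, 0.551666) = 1.745665
  k2 = f(0.940000, 1.372128) = 0.167264
  p ← 0.551666 + (0.47/2)·(1.745665 + 0.167264) = 1.001204
t=0.940000, p=1.001204:
  k1 = f(0.940000, 1.001204) = 1.047590
  k2 = f(1.410000, 1.493572) = -0.180756
  p ← 1.001204 + (0.47/2)·(1.047590 + (-0.180756)) = 1.204910
p(1.41) ≈ 1.2049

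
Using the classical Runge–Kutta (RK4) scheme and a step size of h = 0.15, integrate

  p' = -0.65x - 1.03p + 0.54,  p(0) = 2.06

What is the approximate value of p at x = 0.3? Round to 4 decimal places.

1.6253

RK4: k1 = f(x_n, p_n); k2 = f(x_n + h/2, p_n + (h/2)·k1); k3 = f(x_n + h/2, p_n + (h/2)·k2); k4 = f(x_n + h, p_n + h·k3); p_{n+1} = p_n + (h/6)·(k1 + 2k2 + 2k3 + k4).
x=0.000000, p=2.060000:
  k1 = f(0.000000, 2.060000) = -1.581800
  k2 = f(0.075000, 1.941365) = -1.508356
  k3 = f(0.075000, 1.946873) = -1.514030
  k4 = f(0.150000, 1.832896) = -1.445382
  p ← 2.060000 + (0.15/6)·(k1 + 2k2 + 2k3 + k4) = 1.833201
x=0.150000, p=1.833201:
  k1 = f(0.150000, 1.833201) = -1.445697
  k2 = f(0.225000, 1.724774) = -1.382767
  k3 = f(0.225000, 1.729494) = -1.387628
  k4 = f(0.300000, 1.625057) = -1.328809
  p ← 1.833201 + (0.15/6)·(k1 + 2k2 + 2k3 + k4) = 1.625319
p(0.3) ≈ 1.6253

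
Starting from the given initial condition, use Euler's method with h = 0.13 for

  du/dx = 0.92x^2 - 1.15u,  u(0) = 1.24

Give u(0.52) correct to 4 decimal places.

0.6753

Euler: u_{n+1} = u_n + h·f(x_n, u_n).
x=0.000000, u=1.240000: f=-1.426000 → u ← 1.240000 + 0.13·(-1.426000) = 1.054620
x=0.130000, u=1.054620: f=-1.197265 → u ← 1.054620 + 0.13·(-1.197265) = 0.898976
x=0.260000, u=0.898976: f=-0.971630 → u ← 0.898976 + 0.13·(-0.971630) = 0.772664
x=0.390000, u=0.772664: f=-0.748631 → u ← 0.772664 + 0.13·(-0.748631) = 0.675342
u(0.52) ≈ 0.6753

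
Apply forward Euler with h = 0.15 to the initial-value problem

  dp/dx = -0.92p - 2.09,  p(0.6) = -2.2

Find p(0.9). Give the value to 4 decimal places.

-2.2184

Euler: p_{n+1} = p_n + h·f(x_n, p_n).
x=0.600000, p=-2.200000: f=-0.066000 → p ← -2.200000 + 0.15·(-0.066000) = -2.209900
x=0.750000, p=-2.209900: f=-0.056892 → p ← -2.209900 + 0.15·(-0.056892) = -2.218434
p(0.9) ≈ -2.2184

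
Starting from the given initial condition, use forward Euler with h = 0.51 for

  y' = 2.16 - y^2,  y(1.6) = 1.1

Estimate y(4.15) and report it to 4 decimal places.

1.4772

Euler: y_{n+1} = y_n + h·f(t_n, y_n).
t=1.600000, y=1.100000: f=0.950000 → y ← 1.100000 + 0.51·0.950000 = 1.584500
t=2.110000, y=1.584500: f=-0.350640 → y ← 1.584500 + 0.51·(-0.350640) = 1.405673
t=2.620000, y=1.405673: f=0.184082 → y ← 1.405673 + 0.51·0.184082 = 1.499555
t=3.130000, y=1.499555: f=-0.088666 → y ← 1.499555 + 0.51·(-0.088666) = 1.454336
t=3.640000, y=1.454336: f=0.044908 → y ← 1.454336 + 0.51·0.044908 = 1.477239
y(4.15) ≈ 1.4772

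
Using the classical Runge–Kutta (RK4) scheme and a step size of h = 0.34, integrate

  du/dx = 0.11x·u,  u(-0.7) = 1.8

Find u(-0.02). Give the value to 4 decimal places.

RK4: k1 = f(x_n, u_n); k2 = f(x_n + h/2, u_n + (h/2)·k1); k3 = f(x_n + h/2, u_n + (h/2)·k2); k4 = f(x_n + h, u_n + h·k3); u_{n+1} = u_n + (h/6)·(k1 + 2k2 + 2k3 + k4).
x=-0.700000, u=1.800000:
  k1 = f(-0.700000, 1.800000) = -0.138600
  k2 = f(-0.530000, 1.776438) = -0.103566
  k3 = f(-0.530000, 1.782394) = -0.103914
  k4 = f(-0.360000, 1.764669) = -0.069881
  u ← 1.800000 + (0.34/6)·(k1 + 2k2 + 2k3 + k4) = 1.764672
x=-0.360000, u=1.764672:
  k1 = f(-0.360000, 1.764672) = -0.069881
  k2 = f(-0.190000, 1.752792) = -0.036633
  k3 = f(-0.190000, 1.758444) = -0.036751
  k4 = f(-0.020000, 1.752176) = -0.003855
  u ← 1.764672 + (0.34/6)·(k1 + 2k2 + 2k3 + k4) = 1.752176
u(-0.02) ≈ 1.7522

1.7522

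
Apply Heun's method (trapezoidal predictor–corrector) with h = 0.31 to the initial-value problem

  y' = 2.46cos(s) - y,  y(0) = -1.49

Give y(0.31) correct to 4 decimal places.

-0.4735

Heun: k1 = f(s_n, y_n); k2 = f(s_n + h, y_n + h·k1); y_{n+1} = y_n + (h/2)·(k1 + k2).
s=0.000000, y=-1.490000:
  k1 = f(0.000000, -1.490000) = 3.950000
  k2 = f(0.310000, -0.265500) = 2.608241
  y ← -1.490000 + (0.31/2)·(3.950000 + 2.608241) = -0.473473
y(0.31) ≈ -0.4735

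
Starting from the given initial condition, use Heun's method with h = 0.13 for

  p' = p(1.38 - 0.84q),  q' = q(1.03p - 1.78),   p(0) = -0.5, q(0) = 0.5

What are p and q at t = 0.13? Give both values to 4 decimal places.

Heun on (p,q): k1 = f(t_n, state_n); k2 = f(t_n + h, state_n + h·k1); state_{n+1} = state_n + (h/2)·(k1 + k2).
0.000000: (-0.500000, 0.500000)
  k1 = (-0.480000, -1.147500)
  predictor → (-0.562400, 0.350825)
  k2 = (-0.610377, -0.827692)
  → (-0.570874, 0.371613)
(p(0.13), q(0.13)) ≈ (-0.5709, 0.3716)

-0.5709, 0.3716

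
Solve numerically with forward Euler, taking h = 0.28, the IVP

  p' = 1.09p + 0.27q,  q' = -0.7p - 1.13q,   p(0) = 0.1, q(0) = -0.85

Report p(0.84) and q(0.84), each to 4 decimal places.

0.0216, -0.2976

Euler on (p,q): p_{n+1} = p_n + h·p', q_{n+1} = q_n + h·q'.
0.000000: (0.100000, -0.850000); f=(-0.120500, 0.890500) → (0.066260, -0.600660)
0.280000: (0.066260, -0.600660); f=(-0.089955, 0.632364) → (0.041073, -0.423598)
0.560000: (0.041073, -0.423598); f=(-0.069602, 0.449915) → (0.021584, -0.297622)
(p(0.84), q(0.84)) ≈ (0.0216, -0.2976)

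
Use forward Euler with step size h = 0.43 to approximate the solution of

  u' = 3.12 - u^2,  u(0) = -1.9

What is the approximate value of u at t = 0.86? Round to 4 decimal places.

Euler: u_{n+1} = u_n + h·f(t_n, u_n).
t=0.000000, u=-1.900000: f=-0.490000 → u ← -1.900000 + 0.43·(-0.490000) = -2.110700
t=0.430000, u=-2.110700: f=-1.335054 → u ← -2.110700 + 0.43·(-1.335054) = -2.684773
u(0.86) ≈ -2.6848

-2.6848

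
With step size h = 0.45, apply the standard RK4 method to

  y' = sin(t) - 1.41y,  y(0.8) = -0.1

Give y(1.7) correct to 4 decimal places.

0.4529

RK4: k1 = f(t_n, y_n); k2 = f(t_n + h/2, y_n + (h/2)·k1); k3 = f(t_n + h/2, y_n + (h/2)·k2); k4 = f(t_n + h, y_n + h·k3); y_{n+1} = y_n + (h/6)·(k1 + 2k2 + 2k3 + k4).
t=0.800000, y=-0.100000:
  k1 = f(0.800000, -0.100000) = 0.858356
  k2 = f(1.025000, 0.093130) = 0.723401
  k3 = f(1.025000, 0.062765) = 0.766215
  k4 = f(1.250000, 0.244797) = 0.603821
  y ← -0.100000 + (0.45/6)·(k1 + 2k2 + 2k3 + k4) = 0.233106
t=1.250000, y=0.233106:
  k1 = f(1.250000, 0.233106) = 0.620306
  k2 = f(1.475000, 0.372674) = 0.469944
  k3 = f(1.475000, 0.338843) = 0.517646
  k4 = f(1.700000, 0.466047) = 0.334539
  y ← 0.233106 + (0.45/6)·(k1 + 2k2 + 2k3 + k4) = 0.452858
y(1.7) ≈ 0.4529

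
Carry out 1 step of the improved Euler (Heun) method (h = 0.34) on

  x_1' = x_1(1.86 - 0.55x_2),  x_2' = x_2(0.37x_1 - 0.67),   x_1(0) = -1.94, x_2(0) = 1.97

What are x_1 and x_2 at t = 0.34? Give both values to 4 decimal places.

-2.7329, 1.2262

Heun on (x_1,x_2): k1 = f(t_n, state_n); k2 = f(t_n + h, state_n + h·k1); state_{n+1} = state_n + (h/2)·(k1 + k2).
0.000000: (-1.940000, 1.970000)
  k1 = (-1.506410, -2.733966)
  predictor → (-2.452179, 1.040452)
  k2 = (-3.157798, -1.641111)
  → (-2.732915, 1.226237)
(x_1(0.34), x_2(0.34)) ≈ (-2.7329, 1.2262)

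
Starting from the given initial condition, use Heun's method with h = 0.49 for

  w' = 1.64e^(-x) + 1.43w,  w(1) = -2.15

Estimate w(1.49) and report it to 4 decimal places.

Heun: k1 = f(x_n, w_n); k2 = f(x_n + h, w_n + h·k1); w_{n+1} = w_n + (h/2)·(k1 + k2).
x=1.000000, w=-2.150000:
  k1 = f(1.000000, -2.150000) = -2.471178
  k2 = f(1.490000, -3.360877) = -4.436443
  w ← -2.150000 + (0.49/2)·(-2.471178 + (-4.436443)) = -3.842367
w(1.49) ≈ -3.8424

-3.8424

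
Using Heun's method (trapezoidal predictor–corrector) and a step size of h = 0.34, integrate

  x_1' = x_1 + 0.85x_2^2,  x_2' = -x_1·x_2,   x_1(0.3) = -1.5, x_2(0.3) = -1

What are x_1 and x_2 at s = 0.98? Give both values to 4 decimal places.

-0.6618, -2.7159

Heun on (x_1,x_2): k1 = f(s_n, state_n); k2 = f(s_n + h, state_n + h·k1); state_{n+1} = state_n + (h/2)·(k1 + k2).
0.300000: (-1.500000, -1.000000)
  k1 = (-0.650000, -1.500000)
  predictor → (-1.721000, -1.510000)
  k2 = (0.217085, -2.598710)
  → (-1.573596, -1.696781)
0.640000: (-1.573596, -1.696781)
  k1 = (0.873609, -2.670047)
  predictor → (-1.276568, -2.604597)
  k2 = (4.489766, -3.324945)
  → (-0.661822, -2.715929)
(x_1(0.98), x_2(0.98)) ≈ (-0.6618, -2.7159)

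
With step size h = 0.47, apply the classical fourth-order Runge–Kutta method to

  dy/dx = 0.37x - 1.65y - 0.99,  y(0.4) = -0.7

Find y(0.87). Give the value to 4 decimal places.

-0.5657

RK4: k1 = f(x_n, y_n); k2 = f(x_n + h/2, y_n + (h/2)·k1); k3 = f(x_n + h/2, y_n + (h/2)·k2); k4 = f(x_n + h, y_n + h·k3); y_{n+1} = y_n + (h/6)·(k1 + 2k2 + 2k3 + k4).
x=0.400000, y=-0.700000:
  k1 = f(0.400000, -0.700000) = 0.313000
  k2 = f(0.635000, -0.626445) = 0.278584
  k3 = f(0.635000, -0.634533) = 0.291929
  k4 = f(0.870000, -0.562793) = 0.260509
  y ← -0.700000 + (0.47/6)·(k1 + 2k2 + 2k3 + k4) = -0.565695
y(0.87) ≈ -0.5657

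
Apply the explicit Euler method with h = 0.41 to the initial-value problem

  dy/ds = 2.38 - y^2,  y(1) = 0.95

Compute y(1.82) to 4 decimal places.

Euler: y_{n+1} = y_n + h·f(s_n, y_n).
s=1.000000, y=0.950000: f=1.477500 → y ← 0.950000 + 0.41·1.477500 = 1.555775
s=1.410000, y=1.555775: f=-0.040436 → y ← 1.555775 + 0.41·(-0.040436) = 1.539196
y(1.82) ≈ 1.5392

1.5392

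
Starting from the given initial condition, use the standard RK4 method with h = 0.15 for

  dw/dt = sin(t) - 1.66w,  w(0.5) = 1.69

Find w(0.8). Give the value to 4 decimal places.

RK4: k1 = f(t_n, w_n); k2 = f(t_n + h/2, w_n + (h/2)·k1); k3 = f(t_n + h/2, w_n + (h/2)·k2); k4 = f(t_n + h, w_n + h·k3); w_{n+1} = w_n + (h/6)·(k1 + 2k2 + 2k3 + k4).
t=0.500000, w=1.690000:
  k1 = f(0.500000, 1.690000) = -2.325974
  k2 = f(0.575000, 1.515552) = -1.971981
  k3 = f(0.575000, 1.542101) = -2.016054
  k4 = f(0.650000, 1.387592) = -1.698216
  w ← 1.690000 + (0.15/6)·(k1 + 2k2 + 2k3 + k4) = 1.389993
t=0.650000, w=1.389993:
  k1 = f(0.650000, 1.389993) = -1.702203
  k2 = f(0.725000, 1.262328) = -1.432329
  k3 = f(0.725000, 1.282569) = -1.465929
  k4 = f(0.800000, 1.170104) = -1.225017
  w ← 1.389993 + (0.15/6)·(k1 + 2k2 + 2k3 + k4) = 1.171900
w(0.8) ≈ 1.1719

1.1719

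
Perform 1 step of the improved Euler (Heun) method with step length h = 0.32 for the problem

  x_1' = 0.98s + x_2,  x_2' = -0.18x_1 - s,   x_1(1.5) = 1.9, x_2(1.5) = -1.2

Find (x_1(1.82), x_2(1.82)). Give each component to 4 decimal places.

Heun on (x_1,x_2): k1 = f(s_n, state_n); k2 = f(s_n + h, state_n + h·k1); state_{n+1} = state_n + (h/2)·(k1 + k2).
1.500000: (1.900000, -1.200000)
  k1 = (0.270000, -1.842000)
  predictor → (1.986400, -1.789440)
  k2 = (-0.005840, -2.177552)
  → (1.942266, -1.843128)
(x_1(1.82), x_2(1.82)) ≈ (1.9423, -1.8431)

1.9423, -1.8431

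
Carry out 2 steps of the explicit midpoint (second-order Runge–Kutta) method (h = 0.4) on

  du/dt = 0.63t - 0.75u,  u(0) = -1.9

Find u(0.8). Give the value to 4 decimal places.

-0.8809

Midpoint: k1 = f(t_n, u_n); k2 = f(t_n + h/2, u_n + (h/2)·k1); u_{n+1} = u_n + h·k2.
t=0.000000, u=-1.900000:
  k1 = f(0.000000, -1.900000) = 1.425000
  k2 = f(0.200000, -1.615000) = 1.337250
  u ← -1.900000 + 0.4·1.337250 = -1.365100
t=0.400000, u=-1.365100:
  k1 = f(0.400000, -1.365100) = 1.275825
  k2 = f(0.600000, -1.109935) = 1.210451
  u ← -1.365100 + 0.4·1.210451 = -0.880919
u(0.8) ≈ -0.8809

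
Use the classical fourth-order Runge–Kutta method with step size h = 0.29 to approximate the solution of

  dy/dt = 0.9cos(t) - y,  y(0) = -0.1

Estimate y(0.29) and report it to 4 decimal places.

RK4: k1 = f(t_n, y_n); k2 = f(t_n + h/2, y_n + (h/2)·k1); k3 = f(t_n + h/2, y_n + (h/2)·k2); k4 = f(t_n + h, y_n + h·k3); y_{n+1} = y_n + (h/6)·(k1 + 2k2 + 2k3 + k4).
t=0.000000, y=-0.100000:
  k1 = f(0.000000, -0.100000) = 1.000000
  k2 = f(0.145000, 0.045000) = 0.845555
  k3 = f(0.145000, 0.022606) = 0.867950
  k4 = f(0.290000, 0.151705) = 0.710714
  y ← -0.100000 + (0.29/6)·(k1 + 2k2 + 2k3 + k4) = 0.148323
y(0.29) ≈ 0.1483

0.1483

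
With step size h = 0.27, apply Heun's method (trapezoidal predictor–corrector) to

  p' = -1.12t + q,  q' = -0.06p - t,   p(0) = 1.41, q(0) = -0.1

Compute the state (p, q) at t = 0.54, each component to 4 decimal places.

1.1609, -0.2891

Heun on (p,q): k1 = f(t_n, state_n); k2 = f(t_n + h, state_n + h·k1); state_{n+1} = state_n + (h/2)·(k1 + k2).
0.000000: (1.410000, -0.100000)
  k1 = (-0.100000, -0.084600)
  predictor → (1.383000, -0.122842)
  k2 = (-0.425242, -0.352980)
  → (1.339092, -0.159073)
0.270000: (1.339092, -0.159073)
  k1 = (-0.461473, -0.350346)
  predictor → (1.214495, -0.253667)
  k2 = (-0.858467, -0.612870)
  → (1.160900, -0.289107)
(p(0.54), q(0.54)) ≈ (1.1609, -0.2891)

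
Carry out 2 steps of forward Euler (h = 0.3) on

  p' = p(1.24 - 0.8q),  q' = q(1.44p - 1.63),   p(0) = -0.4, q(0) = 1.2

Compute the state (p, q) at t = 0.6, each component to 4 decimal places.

Euler on (p,q): p_{n+1} = p_n + h·p', q_{n+1} = q_n + h·q'.
0.000000: (-0.400000, 1.200000); f=(-0.112000, -2.647200) → (-0.433600, 0.405840)
0.300000: (-0.433600, 0.405840); f=(-0.396886, -0.914919) → (-0.552666, 0.131364)
(p(0.6), q(0.6)) ≈ (-0.5527, 0.1314)

-0.5527, 0.1314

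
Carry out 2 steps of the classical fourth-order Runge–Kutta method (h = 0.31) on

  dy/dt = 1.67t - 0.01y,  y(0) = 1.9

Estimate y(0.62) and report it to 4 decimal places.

2.2086

RK4: k1 = f(t_n, y_n); k2 = f(t_n + h/2, y_n + (h/2)·k1); k3 = f(t_n + h/2, y_n + (h/2)·k2); k4 = f(t_n + h, y_n + h·k3); y_{n+1} = y_n + (h/6)·(k1 + 2k2 + 2k3 + k4).
t=0.000000, y=1.900000:
  k1 = f(0.000000, 1.900000) = -0.019000
  k2 = f(0.155000, 1.897055) = 0.239879
  k3 = f(0.155000, 1.937181) = 0.239478
  k4 = f(0.310000, 1.974238) = 0.497958
  y ← 1.900000 + (0.31/6)·(k1 + 2k2 + 2k3 + k4) = 1.974280
t=0.310000, y=1.974280:
  k1 = f(0.310000, 1.974280) = 0.497957
  k2 = f(0.465000, 2.051463) = 0.756035
  k3 = f(0.465000, 2.091465) = 0.755635
  k4 = f(0.620000, 2.208527) = 1.013315
  y ← 1.974280 + (0.31/6)·(k1 + 2k2 + 2k3 + k4) = 2.208568
y(0.62) ≈ 2.2086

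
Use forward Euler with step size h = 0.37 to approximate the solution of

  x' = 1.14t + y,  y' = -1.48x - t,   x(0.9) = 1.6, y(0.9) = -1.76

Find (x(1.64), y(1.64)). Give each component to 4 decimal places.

Euler on (x,y): x_{n+1} = x_n + h·x', y_{n+1} = y_n + h·y'.
0.900000: (1.600000, -1.760000); f=(-0.734000, -3.268000) → (1.328420, -2.969160)
1.270000: (1.328420, -2.969160); f=(-1.521360, -3.236062) → (0.765517, -4.166503)
(x(1.64), y(1.64)) ≈ (0.7655, -4.1665)

0.7655, -4.1665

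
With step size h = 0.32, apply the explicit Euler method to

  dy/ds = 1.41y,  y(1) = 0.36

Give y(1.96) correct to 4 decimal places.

Euler: y_{n+1} = y_n + h·f(s_n, y_n).
s=1.000000, y=0.360000: f=0.507600 → y ← 0.360000 + 0.32·0.507600 = 0.522432
s=1.320000, y=0.522432: f=0.736629 → y ← 0.522432 + 0.32·0.736629 = 0.758153
s=1.640000, y=0.758153: f=1.068996 → y ← 0.758153 + 0.32·1.068996 = 1.100232
y(1.96) ≈ 1.1002

1.1002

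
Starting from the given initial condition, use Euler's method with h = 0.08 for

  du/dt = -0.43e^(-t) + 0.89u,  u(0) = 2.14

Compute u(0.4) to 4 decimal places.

2.8464

Euler: u_{n+1} = u_n + h·f(t_n, u_n).
t=0.000000, u=2.140000: f=1.474600 → u ← 2.140000 + 0.08·1.474600 = 2.257968
t=0.080000, u=2.257968: f=1.612651 → u ← 2.257968 + 0.08·1.612651 = 2.386980
t=0.160000, u=2.386980: f=1.757990 → u ← 2.386980 + 0.08·1.757990 = 2.527619
t=0.240000, u=2.527619: f=1.911331 → u ← 2.527619 + 0.08·1.911331 = 2.680526
t=0.320000, u=2.680526: f=2.073424 → u ← 2.680526 + 0.08·2.073424 = 2.846400
u(0.4) ≈ 2.8464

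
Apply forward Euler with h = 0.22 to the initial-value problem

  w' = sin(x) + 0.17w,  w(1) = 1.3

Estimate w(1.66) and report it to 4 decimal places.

Euler: w_{n+1} = w_n + h·f(x_n, w_n).
x=1.000000, w=1.300000: f=1.062471 → w ← 1.300000 + 0.22·1.062471 = 1.533744
x=1.220000, w=1.533744: f=1.199836 → w ← 1.533744 + 0.22·1.199836 = 1.797707
x=1.440000, w=1.797707: f=1.297069 → w ← 1.797707 + 0.22·1.297069 = 2.083063
w(1.66) ≈ 2.0831

2.0831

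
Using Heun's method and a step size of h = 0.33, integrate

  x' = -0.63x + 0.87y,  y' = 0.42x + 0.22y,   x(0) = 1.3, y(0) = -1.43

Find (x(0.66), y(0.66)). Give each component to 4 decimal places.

0.2101, -1.4405

Heun on (x,y): k1 = f(t_n, state_n); k2 = f(t_n + h, state_n + h·k1); state_{n+1} = state_n + (h/2)·(k1 + k2).
0.000000: (1.300000, -1.430000)
  k1 = (-2.063100, 0.231400)
  predictor → (0.619177, -1.353638)
  k2 = (-1.567747, -0.037746)
  → (0.700910, -1.398047)
0.330000: (0.700910, -1.398047)
  k1 = (-1.657874, -0.013188)
  predictor → (0.153812, -1.402399)
  k2 = (-1.316989, -0.243927)
  → (0.210058, -1.440471)
(x(0.66), y(0.66)) ≈ (0.2101, -1.4405)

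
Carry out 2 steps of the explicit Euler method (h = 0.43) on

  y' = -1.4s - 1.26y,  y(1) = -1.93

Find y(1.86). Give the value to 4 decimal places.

-1.5419

Euler: y_{n+1} = y_n + h·f(s_n, y_n).
s=1.000000, y=-1.930000: f=1.031800 → y ← -1.930000 + 0.43·1.031800 = -1.486326
s=1.430000, y=-1.486326: f=-0.129229 → y ← -1.486326 + 0.43·(-0.129229) = -1.541895
y(1.86) ≈ -1.5419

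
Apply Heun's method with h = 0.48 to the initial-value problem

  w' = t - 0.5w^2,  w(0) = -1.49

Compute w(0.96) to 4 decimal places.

-3.4071

Heun: k1 = f(t_n, w_n); k2 = f(t_n + h, w_n + h·k1); w_{n+1} = w_n + (h/2)·(k1 + k2).
t=0.000000, w=-1.490000:
  k1 = f(0.000000, -1.490000) = -1.110050
  k2 = f(0.480000, -2.022824) = -1.565908
  w ← -1.490000 + (0.48/2)·(-1.110050 + (-1.565908)) = -2.132230
t=0.480000, w=-2.132230:
  k1 = f(0.480000, -2.132230) = -1.793202
  k2 = f(0.960000, -2.992967) = -3.518926
  w ← -2.132230 + (0.48/2)·(-1.793202 + (-3.518926)) = -3.407141
w(0.96) ≈ -3.4071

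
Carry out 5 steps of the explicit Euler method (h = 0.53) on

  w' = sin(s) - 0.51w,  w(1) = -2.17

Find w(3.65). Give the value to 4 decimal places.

0.3465

Euler: w_{n+1} = w_n + h·f(s_n, w_n).
s=1.000000, w=-2.170000: f=1.948171 → w ← -2.170000 + 0.53·1.948171 = -1.137469
s=1.530000, w=-1.137469: f=1.579277 → w ← -1.137469 + 0.53·1.579277 = -0.300452
s=2.060000, w=-0.300452: f=1.035938 → w ← -0.300452 + 0.53·1.035938 = 0.248595
s=2.590000, w=0.248595: f=0.397261 → w ← 0.248595 + 0.53·0.397261 = 0.459143
s=3.120000, w=0.459143: f=-0.212572 → w ← 0.459143 + 0.53·(-0.212572) = 0.346480
w(3.65) ≈ 0.3465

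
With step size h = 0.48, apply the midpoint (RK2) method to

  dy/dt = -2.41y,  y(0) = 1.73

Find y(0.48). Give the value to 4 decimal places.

0.8863

Midpoint: k1 = f(t_n, y_n); k2 = f(t_n + h/2, y_n + (h/2)·k1); y_{n+1} = y_n + h·k2.
t=0.000000, y=1.730000:
  k1 = f(0.000000, 1.730000) = -4.169300
  k2 = f(0.240000, 0.729368) = -1.757777
  y ← 1.730000 + 0.48·(-1.757777) = 0.886267
y(0.48) ≈ 0.8863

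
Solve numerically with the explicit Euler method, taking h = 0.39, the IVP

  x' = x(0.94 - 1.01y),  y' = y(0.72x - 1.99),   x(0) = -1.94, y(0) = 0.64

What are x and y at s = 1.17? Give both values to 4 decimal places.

-4.1800, -0.0515

Euler on (x,y): x_{n+1} = x_n + h·x', y_{n+1} = y_n + h·y'.
0.000000: (-1.940000, 0.640000); f=(-0.569584, -2.167552) → (-2.162138, -0.205345)
0.390000: (-2.162138, -0.205345); f=(-2.480834, 0.728306) → (-3.129663, 0.078694)
0.780000: (-3.129663, 0.078694); f=(-2.693134, -0.333927) → (-4.179985, -0.051538)
(x(1.17), y(1.17)) ≈ (-4.1800, -0.0515)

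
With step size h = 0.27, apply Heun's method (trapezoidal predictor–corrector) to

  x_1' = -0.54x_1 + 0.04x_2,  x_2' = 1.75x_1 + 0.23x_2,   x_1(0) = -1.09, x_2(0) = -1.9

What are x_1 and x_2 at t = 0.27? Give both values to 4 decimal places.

Heun on (x_1,x_2): k1 = f(t_n, state_n); k2 = f(t_n + h, state_n + h·k1); state_{n+1} = state_n + (h/2)·(k1 + k2).
0.000000: (-1.090000, -1.900000)
  k1 = (0.512600, -2.344500)
  predictor → (-0.951598, -2.533015)
  k2 = (0.412542, -2.247890)
  → (-0.965106, -2.519973)
(x_1(0.27), x_2(0.27)) ≈ (-0.9651, -2.5200)

-0.9651, -2.5200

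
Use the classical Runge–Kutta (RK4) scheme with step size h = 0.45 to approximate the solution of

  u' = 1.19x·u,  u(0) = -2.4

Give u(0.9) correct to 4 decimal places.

RK4: k1 = f(x_n, u_n); k2 = f(x_n + h/2, u_n + (h/2)·k1); k3 = f(x_n + h/2, u_n + (h/2)·k2); k4 = f(x_n + h, u_n + h·k3); u_{n+1} = u_n + (h/6)·(k1 + 2k2 + 2k3 + k4).
x=0.000000, u=-2.400000:
  k1 = f(0.000000, -2.400000) = 0.000000
  k2 = f(0.225000, -2.400000) = -0.642600
  k3 = f(0.225000, -2.544585) = -0.681313
  k4 = f(0.450000, -2.706591) = -1.449379
  u ← -2.400000 + (0.45/6)·(k1 + 2k2 + 2k3 + k4) = -2.707290
x=0.450000, u=-2.707290:
  k1 = f(0.450000, -2.707290) = -1.449754
  k2 = f(0.675000, -3.033485) = -2.436647
  k3 = f(0.675000, -3.255536) = -2.615009
  k4 = f(0.900000, -3.884044) = -4.159812
  u ← -2.707290 + (0.45/6)·(k1 + 2k2 + 2k3 + k4) = -3.885756
u(0.9) ≈ -3.8858

-3.8858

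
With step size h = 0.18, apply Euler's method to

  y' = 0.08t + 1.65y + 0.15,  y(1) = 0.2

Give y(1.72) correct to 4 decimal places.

Euler: y_{n+1} = y_n + h·f(t_n, y_n).
t=1.000000, y=0.200000: f=0.560000 → y ← 0.200000 + 0.18·0.560000 = 0.300800
t=1.180000, y=0.300800: f=0.740720 → y ← 0.300800 + 0.18·0.740720 = 0.434130
t=1.360000, y=0.434130: f=0.975114 → y ← 0.434130 + 0.18·0.975114 = 0.609650
t=1.540000, y=0.609650: f=1.279123 → y ← 0.609650 + 0.18·1.279123 = 0.839892
y(1.72) ≈ 0.8399

0.8399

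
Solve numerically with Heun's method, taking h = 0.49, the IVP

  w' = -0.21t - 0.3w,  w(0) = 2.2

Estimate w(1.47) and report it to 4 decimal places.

1.2184

Heun: k1 = f(t_n, w_n); k2 = f(t_n + h, w_n + h·k1); w_{n+1} = w_n + (h/2)·(k1 + k2).
t=0.000000, w=2.200000:
  k1 = f(0.000000, 2.200000) = -0.660000
  k2 = f(0.490000, 1.876600) = -0.665880
  w ← 2.200000 + (0.49/2)·(-0.660000 + (-0.665880)) = 1.875159
t=0.490000, w=1.875159:
  k1 = f(0.490000, 1.875159) = -0.665448
  k2 = f(0.980000, 1.549090) = -0.670527
  w ← 1.875159 + (0.49/2)·(-0.665448 + (-0.670527)) = 1.547846
t=0.980000, w=1.547846:
  k1 = f(0.980000, 1.547846) = -0.670154
  k2 = f(1.470000, 1.219470) = -0.674541
  w ← 1.547846 + (0.49/2)·(-0.670154 + (-0.674541)) = 1.218395
w(1.47) ≈ 1.2184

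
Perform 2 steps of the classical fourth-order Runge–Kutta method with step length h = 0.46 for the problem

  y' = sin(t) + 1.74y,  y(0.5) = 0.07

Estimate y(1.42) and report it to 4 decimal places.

1.9809

RK4: k1 = f(t_n, y_n); k2 = f(t_n + h/2, y_n + (h/2)·k1); k3 = f(t_n + h/2, y_n + (h/2)·k2); k4 = f(t_n + h, y_n + h·k3); y_{n+1} = y_n + (h/6)·(k1 + 2k2 + 2k3 + k4).
t=0.500000, y=0.070000:
  k1 = f(0.500000, 0.070000) = 0.601226
  k2 = f(0.730000, 0.208282) = 1.029280
  k3 = f(0.730000, 0.306734) = 1.200588
  k4 = f(0.960000, 0.622270) = 1.901942
  y ← 0.070000 + (0.46/6)·(k1 + 2k2 + 2k3 + k4) = 0.603823
t=0.960000, y=0.603823:
  k1 = f(0.960000, 0.603823) = 1.869843
  k2 = f(1.190000, 1.033886) = 2.727331
  k3 = f(1.190000, 1.231109) = 3.070498
  k4 = f(1.420000, 2.016252) = 4.496930
  y ← 0.603823 + (0.46/6)·(k1 + 2k2 + 2k3 + k4) = 1.980942
y(1.42) ≈ 1.9809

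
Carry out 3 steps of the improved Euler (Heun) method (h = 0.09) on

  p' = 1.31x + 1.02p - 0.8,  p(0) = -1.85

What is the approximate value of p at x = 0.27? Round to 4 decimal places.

Heun: k1 = f(x_n, p_n); k2 = f(x_n + h, p_n + h·k1); p_{n+1} = p_n + (h/2)·(k1 + k2).
x=0.000000, p=-1.850000:
  k1 = f(0.000000, -1.850000) = -2.687000
  k2 = f(0.090000, -2.091830) = -2.815767
  p ← -1.850000 + (0.09/2)·(-2.687000 + (-2.815767)) = -2.097624
x=0.090000, p=-2.097624:
  k1 = f(0.090000, -2.097624) = -2.821677
  k2 = f(0.180000, -2.351575) = -2.962807
  p ← -2.097624 + (0.09/2)·(-2.821677 + (-2.962807)) = -2.357926
x=0.180000, p=-2.357926:
  k1 = f(0.180000, -2.357926) = -2.969285
  k2 = f(0.270000, -2.625162) = -3.123965
  p ← -2.357926 + (0.09/2)·(-2.969285 + (-3.123965)) = -2.632123
p(0.27) ≈ -2.6321

-2.6321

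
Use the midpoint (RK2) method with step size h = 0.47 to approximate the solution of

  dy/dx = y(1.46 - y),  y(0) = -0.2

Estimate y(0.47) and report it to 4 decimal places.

-0.4271

Midpoint: k1 = f(x_n, y_n); k2 = f(x_n + h/2, y_n + (h/2)·k1); y_{n+1} = y_n + h·k2.
x=0.000000, y=-0.200000:
  k1 = f(0.000000, -0.200000) = -0.332000
  k2 = f(0.235000, -0.278020) = -0.483204
  y ← -0.200000 + 0.47·(-0.483204) = -0.427106
y(0.47) ≈ -0.4271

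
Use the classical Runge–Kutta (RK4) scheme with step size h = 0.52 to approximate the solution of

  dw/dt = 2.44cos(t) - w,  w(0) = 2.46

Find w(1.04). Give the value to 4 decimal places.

RK4: k1 = f(t_n, w_n); k2 = f(t_n + h/2, w_n + (h/2)·k1); k3 = f(t_n + h/2, w_n + (h/2)·k2); k4 = f(t_n + h, w_n + h·k3); w_{n+1} = w_n + (h/6)·(k1 + 2k2 + 2k3 + k4).
t=0.000000, w=2.460000:
  k1 = f(0.000000, 2.460000) = -0.020000
  k2 = f(0.260000, 2.454800) = -0.096808
  k3 = f(0.260000, 2.434830) = -0.076838
  k4 = f(0.520000, 2.420044) = -0.302565
  w ← 2.460000 + (0.52/6)·(k1 + 2k2 + 2k3 + k4) = 2.401946
t=0.520000, w=2.401946:
  k1 = f(0.520000, 2.401946) = -0.284467
  k2 = f(0.780000, 2.327984) = -0.593355
  k3 = f(0.780000, 2.247673) = -0.513044
  k4 = f(1.040000, 2.135163) = -0.899985
  w ← 2.401946 + (0.52/6)·(k1 + 2k2 + 2k3 + k4) = 2.107517
w(1.04) ≈ 2.1075

2.1075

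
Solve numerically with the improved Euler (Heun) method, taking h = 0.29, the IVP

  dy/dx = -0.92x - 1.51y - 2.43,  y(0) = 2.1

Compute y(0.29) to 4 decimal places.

Heun: k1 = f(x_n, y_n); k2 = f(x_n + h, y_n + h·k1); y_{n+1} = y_n + (h/2)·(k1 + k2).
x=0.000000, y=2.100000:
  k1 = f(0.000000, 2.100000) = -5.601000
  k2 = f(0.290000, 0.475710) = -3.415122
  y ← 2.100000 + (0.29/2)·(-5.601000 + (-3.415122)) = 0.792662
y(0.29) ≈ 0.7927

0.7927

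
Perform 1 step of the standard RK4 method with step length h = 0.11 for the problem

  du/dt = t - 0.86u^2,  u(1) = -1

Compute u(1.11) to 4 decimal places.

RK4: k1 = f(t_n, u_n); k2 = f(t_n + h/2, u_n + (h/2)·k1); k3 = f(t_n + h/2, u_n + (h/2)·k2); k4 = f(t_n + h, u_n + h·k3); u_{n+1} = u_n + (h/6)·(k1 + 2k2 + 2k3 + k4).
t=1.000000, u=-1.000000:
  k1 = f(1.000000, -1.000000) = 0.140000
  k2 = f(1.055000, -0.992300) = 0.208193
  k3 = f(1.055000, -0.988549) = 0.214582
  k4 = f(1.110000, -0.976396) = 0.290120
  u ← -1.000000 + (0.11/6)·(k1 + 2k2 + 2k3 + k4) = -0.976613
u(1.11) ≈ -0.9766

-0.9766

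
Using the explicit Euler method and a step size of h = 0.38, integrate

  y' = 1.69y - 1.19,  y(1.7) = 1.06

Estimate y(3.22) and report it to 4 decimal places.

Euler: y_{n+1} = y_n + h·f(x_n, y_n).
x=1.700000, y=1.060000: f=0.601400 → y ← 1.060000 + 0.38·0.601400 = 1.288532
x=2.080000, y=1.288532: f=0.987619 → y ← 1.288532 + 0.38·0.987619 = 1.663827
x=2.460000, y=1.663827: f=1.621868 → y ← 1.663827 + 0.38·1.621868 = 2.280137
x=2.840000, y=2.280137: f=2.663432 → y ← 2.280137 + 0.38·2.663432 = 3.292241
y(3.22) ≈ 3.2922

3.2922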